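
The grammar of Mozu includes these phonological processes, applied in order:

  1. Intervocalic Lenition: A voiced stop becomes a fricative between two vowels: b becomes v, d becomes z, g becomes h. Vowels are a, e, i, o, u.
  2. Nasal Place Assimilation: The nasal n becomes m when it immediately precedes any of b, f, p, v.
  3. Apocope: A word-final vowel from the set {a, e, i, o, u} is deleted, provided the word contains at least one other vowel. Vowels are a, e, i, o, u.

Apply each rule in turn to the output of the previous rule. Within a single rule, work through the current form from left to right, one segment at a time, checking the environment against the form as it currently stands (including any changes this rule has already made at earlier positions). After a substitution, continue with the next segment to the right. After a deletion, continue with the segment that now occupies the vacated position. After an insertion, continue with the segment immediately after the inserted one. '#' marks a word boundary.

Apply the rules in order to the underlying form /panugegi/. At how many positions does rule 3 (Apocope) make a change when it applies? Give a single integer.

1

1 Intervocalic Lenition: [panugegi] → [panuhehi]
2 Nasal Place Assimilation: no change — [panuhehi]
3 Apocope: [panuhehi] → [panuheh]
Rule 3 changed 1 position(s).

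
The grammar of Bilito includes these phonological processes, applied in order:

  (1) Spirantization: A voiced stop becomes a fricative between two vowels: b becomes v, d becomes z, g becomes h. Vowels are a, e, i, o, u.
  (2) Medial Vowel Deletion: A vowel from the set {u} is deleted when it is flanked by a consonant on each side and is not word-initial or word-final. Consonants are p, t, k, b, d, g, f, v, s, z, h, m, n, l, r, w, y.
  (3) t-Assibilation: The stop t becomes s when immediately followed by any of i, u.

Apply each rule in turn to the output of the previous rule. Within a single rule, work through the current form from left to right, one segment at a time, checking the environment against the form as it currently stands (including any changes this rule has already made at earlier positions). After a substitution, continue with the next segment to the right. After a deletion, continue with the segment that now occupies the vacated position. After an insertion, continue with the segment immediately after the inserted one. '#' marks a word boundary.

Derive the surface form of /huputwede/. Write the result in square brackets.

(1) Spirantization: [huputwede] → [huputweze]
(2) Medial Vowel Deletion: [huputweze] → [hptweze]
(3) t-Assibilation: no change — [hptweze]

[hptweze]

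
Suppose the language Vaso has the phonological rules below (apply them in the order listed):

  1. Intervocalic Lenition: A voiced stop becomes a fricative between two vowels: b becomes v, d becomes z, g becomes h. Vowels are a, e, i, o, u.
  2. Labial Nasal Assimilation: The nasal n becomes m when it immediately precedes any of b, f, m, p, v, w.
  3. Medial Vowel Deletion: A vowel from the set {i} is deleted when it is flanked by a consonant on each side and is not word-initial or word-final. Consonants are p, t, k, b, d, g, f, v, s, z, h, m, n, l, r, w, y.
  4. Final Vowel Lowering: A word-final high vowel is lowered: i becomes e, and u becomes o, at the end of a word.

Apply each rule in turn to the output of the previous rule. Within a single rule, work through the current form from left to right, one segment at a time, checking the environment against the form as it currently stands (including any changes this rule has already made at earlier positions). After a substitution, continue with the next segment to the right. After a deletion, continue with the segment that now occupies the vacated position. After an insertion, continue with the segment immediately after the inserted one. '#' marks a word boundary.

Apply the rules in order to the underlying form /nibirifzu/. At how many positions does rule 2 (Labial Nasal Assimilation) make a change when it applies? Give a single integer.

0

1 Intervocalic Lenition: [nibirifzu] → [nivirifzu]
2 Labial Nasal Assimilation: no change — [nivirifzu]
3 Medial Vowel Deletion: [nivirifzu] → [nvrfzu]
4 Final Vowel Lowering: [nvrfzu] → [nvrfzo]
Rule 2 changed 0 position(s).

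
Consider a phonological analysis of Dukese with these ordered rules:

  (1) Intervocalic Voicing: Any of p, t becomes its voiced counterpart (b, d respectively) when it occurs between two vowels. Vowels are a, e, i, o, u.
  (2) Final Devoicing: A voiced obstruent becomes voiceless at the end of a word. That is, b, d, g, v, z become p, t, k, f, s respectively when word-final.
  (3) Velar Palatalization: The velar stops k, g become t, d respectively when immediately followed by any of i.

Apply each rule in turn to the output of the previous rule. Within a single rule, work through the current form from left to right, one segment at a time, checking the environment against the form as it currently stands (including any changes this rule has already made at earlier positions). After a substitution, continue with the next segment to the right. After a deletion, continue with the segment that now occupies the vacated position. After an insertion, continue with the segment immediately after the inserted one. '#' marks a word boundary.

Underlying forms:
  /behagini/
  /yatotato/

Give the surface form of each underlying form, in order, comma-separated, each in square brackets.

[behadini], [yadodado]

/behagini/:
  (1) Intervocalic Voicing: no change — [behagini]
  (2) Final Devoicing: no change — [behagini]
  (3) Velar Palatalization: [behagini] → [behadini]
/yatotato/:
  (1) Intervocalic Voicing: [yatotato] → [yadodado]
  (2) Final Devoicing: no change — [yadodado]
  (3) Velar Palatalization: no change — [yadodado]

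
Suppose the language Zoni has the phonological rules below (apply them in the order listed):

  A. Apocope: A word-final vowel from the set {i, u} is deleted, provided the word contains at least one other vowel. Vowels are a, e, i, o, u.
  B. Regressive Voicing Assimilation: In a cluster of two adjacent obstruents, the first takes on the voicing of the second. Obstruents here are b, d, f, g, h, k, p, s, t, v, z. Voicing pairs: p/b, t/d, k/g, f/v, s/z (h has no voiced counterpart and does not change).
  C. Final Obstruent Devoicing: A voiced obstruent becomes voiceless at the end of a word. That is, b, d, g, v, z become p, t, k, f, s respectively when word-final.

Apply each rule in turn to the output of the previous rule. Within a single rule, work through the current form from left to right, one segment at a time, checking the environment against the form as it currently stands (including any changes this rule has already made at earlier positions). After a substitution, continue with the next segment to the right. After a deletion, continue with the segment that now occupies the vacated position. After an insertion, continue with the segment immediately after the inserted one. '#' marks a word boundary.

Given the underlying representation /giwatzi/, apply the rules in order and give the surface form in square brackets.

A Apocope: [giwatzi] → [giwatz]
B Regressive Voicing Assimilation: [giwatz] → [giwadz]
C Final Obstruent Devoicing: [giwadz] → [giwads]

[giwads]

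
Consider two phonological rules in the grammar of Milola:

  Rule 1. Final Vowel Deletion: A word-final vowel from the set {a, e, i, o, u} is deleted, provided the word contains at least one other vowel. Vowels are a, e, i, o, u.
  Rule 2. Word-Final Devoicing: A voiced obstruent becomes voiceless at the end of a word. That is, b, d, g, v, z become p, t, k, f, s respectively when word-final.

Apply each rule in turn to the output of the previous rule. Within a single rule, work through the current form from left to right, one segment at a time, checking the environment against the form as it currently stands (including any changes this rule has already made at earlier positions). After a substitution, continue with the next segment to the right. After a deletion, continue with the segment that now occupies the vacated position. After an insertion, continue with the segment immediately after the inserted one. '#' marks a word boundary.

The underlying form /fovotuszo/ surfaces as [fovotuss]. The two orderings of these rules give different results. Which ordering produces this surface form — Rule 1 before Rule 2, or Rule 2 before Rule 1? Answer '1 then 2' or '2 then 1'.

1 then 2

Order 1 then 2:
  1 Final Vowel Deletion: [fovotuszo] → [fovotusz]
  2 Word-Final Devoicing: [fovotusz] → [fovotuss]
  result: [fovotuss]
Order 2 then 1:
  2 Word-Final Devoicing: no change — [fovotuszo]
  1 Final Vowel Deletion: [fovotuszo] → [fovotusz]
  result: [fovotusz]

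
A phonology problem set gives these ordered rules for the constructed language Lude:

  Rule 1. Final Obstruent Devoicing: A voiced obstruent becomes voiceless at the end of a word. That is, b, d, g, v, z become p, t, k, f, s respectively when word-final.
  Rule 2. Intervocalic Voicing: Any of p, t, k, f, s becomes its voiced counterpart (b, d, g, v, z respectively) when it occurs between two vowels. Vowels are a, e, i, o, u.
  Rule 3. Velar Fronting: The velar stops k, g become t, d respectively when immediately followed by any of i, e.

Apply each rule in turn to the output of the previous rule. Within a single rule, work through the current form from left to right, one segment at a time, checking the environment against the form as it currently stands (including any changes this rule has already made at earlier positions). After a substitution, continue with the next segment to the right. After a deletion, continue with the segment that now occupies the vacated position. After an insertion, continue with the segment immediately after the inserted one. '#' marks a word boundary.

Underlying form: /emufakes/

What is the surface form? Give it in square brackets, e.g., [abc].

Rule 1 Final Obstruent Devoicing: no change — [emufakes]
Rule 2 Intervocalic Voicing: [emufakes] → [emuvages]
Rule 3 Velar Fronting: [emuvages] → [emuvades]

[emuvades]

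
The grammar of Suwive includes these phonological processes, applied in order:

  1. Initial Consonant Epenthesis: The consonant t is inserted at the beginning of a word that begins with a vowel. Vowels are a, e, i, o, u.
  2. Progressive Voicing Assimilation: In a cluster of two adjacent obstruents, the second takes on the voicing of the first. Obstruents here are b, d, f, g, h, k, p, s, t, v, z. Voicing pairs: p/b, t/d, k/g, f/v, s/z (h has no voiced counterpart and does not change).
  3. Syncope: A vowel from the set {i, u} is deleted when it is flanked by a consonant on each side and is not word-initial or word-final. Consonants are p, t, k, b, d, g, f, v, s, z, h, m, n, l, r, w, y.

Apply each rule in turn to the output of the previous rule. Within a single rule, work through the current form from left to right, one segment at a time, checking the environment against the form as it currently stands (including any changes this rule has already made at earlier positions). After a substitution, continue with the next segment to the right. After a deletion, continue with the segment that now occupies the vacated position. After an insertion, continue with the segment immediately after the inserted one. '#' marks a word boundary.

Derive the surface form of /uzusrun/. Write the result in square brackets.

1 Initial Consonant Epenthesis: [uzusrun] → [tuzusrun]
2 Progressive Voicing Assimilation: no change — [tuzusrun]
3 Syncope: [tuzusrun] → [tzsrn]

[tzsrn]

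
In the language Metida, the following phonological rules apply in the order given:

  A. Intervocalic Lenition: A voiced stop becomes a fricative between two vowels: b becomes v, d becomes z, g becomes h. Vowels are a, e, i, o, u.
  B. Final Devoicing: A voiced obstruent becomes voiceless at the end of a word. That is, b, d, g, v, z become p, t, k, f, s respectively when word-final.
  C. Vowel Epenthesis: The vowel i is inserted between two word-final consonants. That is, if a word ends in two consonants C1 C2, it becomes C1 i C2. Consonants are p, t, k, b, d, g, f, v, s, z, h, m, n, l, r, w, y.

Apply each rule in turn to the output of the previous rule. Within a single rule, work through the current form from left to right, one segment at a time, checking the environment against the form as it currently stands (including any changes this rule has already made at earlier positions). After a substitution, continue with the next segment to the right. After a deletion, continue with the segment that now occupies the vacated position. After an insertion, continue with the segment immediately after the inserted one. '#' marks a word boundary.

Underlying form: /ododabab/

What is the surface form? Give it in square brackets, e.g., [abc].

[ozozavap]

A Intervocalic Lenition: [ododabab] → [ozozavab]
B Final Devoicing: [ozozavab] → [ozozavap]
C Vowel Epenthesis: no change — [ozozavap]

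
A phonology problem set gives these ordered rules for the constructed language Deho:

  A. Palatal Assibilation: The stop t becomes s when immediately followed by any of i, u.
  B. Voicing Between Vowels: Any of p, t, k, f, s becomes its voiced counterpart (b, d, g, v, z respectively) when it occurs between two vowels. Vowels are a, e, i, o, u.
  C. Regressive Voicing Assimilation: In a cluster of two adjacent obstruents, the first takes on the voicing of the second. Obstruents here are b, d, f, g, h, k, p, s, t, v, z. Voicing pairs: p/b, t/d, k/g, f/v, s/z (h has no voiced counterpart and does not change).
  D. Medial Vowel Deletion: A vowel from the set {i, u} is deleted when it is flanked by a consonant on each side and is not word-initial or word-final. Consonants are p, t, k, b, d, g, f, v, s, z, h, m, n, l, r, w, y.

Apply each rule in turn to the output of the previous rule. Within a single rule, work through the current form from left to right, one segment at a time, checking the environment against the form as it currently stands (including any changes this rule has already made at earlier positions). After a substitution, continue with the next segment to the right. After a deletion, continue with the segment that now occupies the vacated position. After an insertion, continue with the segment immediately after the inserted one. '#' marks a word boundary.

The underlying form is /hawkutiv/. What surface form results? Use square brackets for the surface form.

[hawkzv]

A Palatal Assibilation: [hawkutiv] → [hawkusiv]
B Voicing Between Vowels: [hawkusiv] → [hawkuziv]
C Regressive Voicing Assimilation: no change — [hawkuziv]
D Medial Vowel Deletion: [hawkuziv] → [hawkzv]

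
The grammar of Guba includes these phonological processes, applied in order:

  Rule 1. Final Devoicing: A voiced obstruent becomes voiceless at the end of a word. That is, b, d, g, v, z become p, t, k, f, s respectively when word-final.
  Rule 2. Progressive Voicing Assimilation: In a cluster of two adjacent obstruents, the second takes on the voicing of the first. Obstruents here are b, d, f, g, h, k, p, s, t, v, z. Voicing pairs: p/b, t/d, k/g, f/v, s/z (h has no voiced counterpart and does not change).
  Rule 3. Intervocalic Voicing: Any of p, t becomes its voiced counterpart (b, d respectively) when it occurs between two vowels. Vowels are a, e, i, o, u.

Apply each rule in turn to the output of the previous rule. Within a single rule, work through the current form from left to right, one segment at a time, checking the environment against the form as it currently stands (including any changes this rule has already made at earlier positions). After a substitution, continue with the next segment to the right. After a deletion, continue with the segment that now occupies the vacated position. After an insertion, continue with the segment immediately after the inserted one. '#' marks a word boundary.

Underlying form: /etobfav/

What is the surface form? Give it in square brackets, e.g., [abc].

[edobvaf]

Rule 1 Final Devoicing: [etobfav] → [etobfaf]
Rule 2 Progressive Voicing Assimilation: [etobfaf] → [etobvaf]
Rule 3 Intervocalic Voicing: [etobvaf] → [edobvaf]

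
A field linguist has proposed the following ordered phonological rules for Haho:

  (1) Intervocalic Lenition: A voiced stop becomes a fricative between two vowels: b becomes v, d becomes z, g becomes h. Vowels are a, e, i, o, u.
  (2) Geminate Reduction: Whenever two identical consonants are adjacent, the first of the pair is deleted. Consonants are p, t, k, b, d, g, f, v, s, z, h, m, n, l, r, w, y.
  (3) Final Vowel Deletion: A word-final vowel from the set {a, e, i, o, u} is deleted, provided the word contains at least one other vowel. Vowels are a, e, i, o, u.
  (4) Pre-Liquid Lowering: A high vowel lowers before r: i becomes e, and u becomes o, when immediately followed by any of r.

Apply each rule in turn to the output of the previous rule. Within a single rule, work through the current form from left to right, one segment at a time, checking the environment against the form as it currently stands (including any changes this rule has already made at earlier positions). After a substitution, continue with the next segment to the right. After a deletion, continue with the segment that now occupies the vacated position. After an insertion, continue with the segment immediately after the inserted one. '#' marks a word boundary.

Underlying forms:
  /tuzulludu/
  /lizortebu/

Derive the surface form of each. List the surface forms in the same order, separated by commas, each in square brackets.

/tuzulludu/:
  (1) Intervocalic Lenition: [tuzulludu] → [tuzulluzu]
  (2) Geminate Reduction: [tuzulluzu] → [tuzuluzu]
  (3) Final Vowel Deletion: [tuzuluzu] → [tuzuluz]
  (4) Pre-Liquid Lowering: no change — [tuzuluz]
/lizortebu/:
  (1) Intervocalic Lenition: [lizortebu] → [lizortevu]
  (2) Geminate Reduction: no change — [lizortevu]
  (3) Final Vowel Deletion: [lizortevu] → [lizortev]
  (4) Pre-Liquid Lowering: no change — [lizortev]

[tuzuluz], [lizortev]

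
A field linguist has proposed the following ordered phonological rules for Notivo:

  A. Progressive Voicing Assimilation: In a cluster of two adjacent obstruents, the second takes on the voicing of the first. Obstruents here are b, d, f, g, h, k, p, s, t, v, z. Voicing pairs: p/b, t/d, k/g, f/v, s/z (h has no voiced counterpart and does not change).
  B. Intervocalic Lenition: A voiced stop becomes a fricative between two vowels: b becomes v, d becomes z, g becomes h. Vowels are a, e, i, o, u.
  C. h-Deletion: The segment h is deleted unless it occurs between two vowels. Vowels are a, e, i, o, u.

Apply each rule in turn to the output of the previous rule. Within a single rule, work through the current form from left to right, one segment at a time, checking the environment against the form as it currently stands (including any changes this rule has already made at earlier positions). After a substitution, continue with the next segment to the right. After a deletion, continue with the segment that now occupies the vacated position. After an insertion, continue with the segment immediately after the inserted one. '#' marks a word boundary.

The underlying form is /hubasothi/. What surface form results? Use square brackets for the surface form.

[uvasoti]

A Progressive Voicing Assimilation: no change — [hubasothi]
B Intervocalic Lenition: [hubasothi] → [huvasothi]
C h-Deletion: [huvasothi] → [uvasoti]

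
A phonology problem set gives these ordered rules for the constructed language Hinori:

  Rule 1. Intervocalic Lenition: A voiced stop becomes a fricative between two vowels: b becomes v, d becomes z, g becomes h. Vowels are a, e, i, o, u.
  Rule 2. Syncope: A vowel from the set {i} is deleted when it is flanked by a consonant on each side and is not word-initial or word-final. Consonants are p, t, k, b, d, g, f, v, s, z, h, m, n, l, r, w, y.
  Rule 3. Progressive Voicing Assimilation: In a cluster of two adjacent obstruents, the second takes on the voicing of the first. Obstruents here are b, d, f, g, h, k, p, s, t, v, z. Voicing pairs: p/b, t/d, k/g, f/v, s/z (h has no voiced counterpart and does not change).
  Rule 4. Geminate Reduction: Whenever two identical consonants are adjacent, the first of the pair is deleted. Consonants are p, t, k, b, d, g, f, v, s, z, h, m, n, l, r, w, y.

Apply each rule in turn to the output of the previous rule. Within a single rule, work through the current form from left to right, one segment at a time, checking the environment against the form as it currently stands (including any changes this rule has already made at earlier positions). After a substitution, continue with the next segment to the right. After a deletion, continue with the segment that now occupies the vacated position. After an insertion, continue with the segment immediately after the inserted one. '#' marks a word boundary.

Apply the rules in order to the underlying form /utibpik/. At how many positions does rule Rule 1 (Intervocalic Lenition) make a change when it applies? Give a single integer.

0

Rule 1 Intervocalic Lenition: no change — [utibpik]
Rule 2 Syncope: [utibpik] → [utbpk]
Rule 3 Progressive Voicing Assimilation: [utbpk] → [utppk]
Rule 4 Geminate Reduction: [utppk] → [utpk]
Rule Rule 1 changed 0 position(s).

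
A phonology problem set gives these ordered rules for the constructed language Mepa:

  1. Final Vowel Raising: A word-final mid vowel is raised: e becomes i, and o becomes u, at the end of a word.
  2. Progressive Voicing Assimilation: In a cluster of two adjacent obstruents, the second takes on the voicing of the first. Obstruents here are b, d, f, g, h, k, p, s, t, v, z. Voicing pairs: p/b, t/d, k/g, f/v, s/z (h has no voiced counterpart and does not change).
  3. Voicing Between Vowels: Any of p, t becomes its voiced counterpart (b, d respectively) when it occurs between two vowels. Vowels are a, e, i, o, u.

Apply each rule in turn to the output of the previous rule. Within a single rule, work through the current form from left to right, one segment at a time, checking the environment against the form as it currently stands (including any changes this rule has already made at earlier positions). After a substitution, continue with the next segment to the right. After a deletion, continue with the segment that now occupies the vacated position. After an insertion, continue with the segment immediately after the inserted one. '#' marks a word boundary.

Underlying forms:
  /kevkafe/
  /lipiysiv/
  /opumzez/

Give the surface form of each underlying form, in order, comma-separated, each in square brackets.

/kevkafe/:
  1 Final Vowel Raising: [kevkafe] → [kevkafi]
  2 Progressive Voicing Assimilation: [kevkafi] → [kevgafi]
  3 Voicing Between Vowels: no change — [kevgafi]
/lipiysiv/:
  1 Final Vowel Raising: no change — [lipiysiv]
  2 Progressive Voicing Assimilation: no change — [lipiysiv]
  3 Voicing Between Vowels: [lipiysiv] → [libiysiv]
/opumzez/:
  1 Final Vowel Raising: no change — [opumzez]
  2 Progressive Voicing Assimilation: no change — [opumzez]
  3 Voicing Between Vowels: [opumzez] → [obumzez]

[kevgafi], [libiysiv], [obumzez]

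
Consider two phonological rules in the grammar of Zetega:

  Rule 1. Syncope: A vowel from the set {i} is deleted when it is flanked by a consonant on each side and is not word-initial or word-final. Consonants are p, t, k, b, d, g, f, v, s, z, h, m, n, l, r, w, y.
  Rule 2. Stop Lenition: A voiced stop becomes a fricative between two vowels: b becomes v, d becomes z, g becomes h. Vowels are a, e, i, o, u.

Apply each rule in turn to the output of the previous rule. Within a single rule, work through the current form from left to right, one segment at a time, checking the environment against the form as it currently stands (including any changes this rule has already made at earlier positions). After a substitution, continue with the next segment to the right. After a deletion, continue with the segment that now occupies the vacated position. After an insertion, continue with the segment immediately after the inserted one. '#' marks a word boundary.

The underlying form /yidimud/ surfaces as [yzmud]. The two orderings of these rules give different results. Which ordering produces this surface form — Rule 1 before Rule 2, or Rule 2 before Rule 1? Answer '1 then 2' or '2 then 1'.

Order 1 then 2:
  1 Syncope: [yidimud] → [ydmud]
  2 Stop Lenition: no change — [ydmud]
  result: [ydmud]
Order 2 then 1:
  2 Stop Lenition: [yidimud] → [yizimud]
  1 Syncope: [yizimud] → [yzmud]
  result: [yzmud]

2 then 1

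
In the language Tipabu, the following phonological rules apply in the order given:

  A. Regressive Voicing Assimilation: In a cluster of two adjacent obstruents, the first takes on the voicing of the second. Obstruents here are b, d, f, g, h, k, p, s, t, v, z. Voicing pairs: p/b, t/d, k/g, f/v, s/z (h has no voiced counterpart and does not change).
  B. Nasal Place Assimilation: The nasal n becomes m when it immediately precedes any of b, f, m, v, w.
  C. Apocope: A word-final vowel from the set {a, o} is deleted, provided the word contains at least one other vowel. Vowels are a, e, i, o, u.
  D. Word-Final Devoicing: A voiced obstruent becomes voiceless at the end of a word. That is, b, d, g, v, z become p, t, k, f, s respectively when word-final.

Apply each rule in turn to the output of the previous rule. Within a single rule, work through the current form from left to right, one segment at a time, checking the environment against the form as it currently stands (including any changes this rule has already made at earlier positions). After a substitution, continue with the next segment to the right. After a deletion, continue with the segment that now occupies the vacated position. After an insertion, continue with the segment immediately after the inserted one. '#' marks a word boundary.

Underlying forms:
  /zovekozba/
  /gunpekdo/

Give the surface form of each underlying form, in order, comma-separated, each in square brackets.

/zovekozba/:
  A Regressive Voicing Assimilation: no change — [zovekozba]
  B Nasal Place Assimilation: no change — [zovekozba]
  C Apocope: [zovekozba] → [zovekozb]
  D Word-Final Devoicing: [zovekozb] → [zovekozp]
/gunpekdo/:
  A Regressive Voicing Assimilation: [gunpekdo] → [gunpegdo]
  B Nasal Place Assimilation: no change — [gunpegdo]
  C Apocope: [gunpegdo] → [gunpegd]
  D Word-Final Devoicing: [gunpegd] → [gunpegt]

[zovekozp], [gunpegt]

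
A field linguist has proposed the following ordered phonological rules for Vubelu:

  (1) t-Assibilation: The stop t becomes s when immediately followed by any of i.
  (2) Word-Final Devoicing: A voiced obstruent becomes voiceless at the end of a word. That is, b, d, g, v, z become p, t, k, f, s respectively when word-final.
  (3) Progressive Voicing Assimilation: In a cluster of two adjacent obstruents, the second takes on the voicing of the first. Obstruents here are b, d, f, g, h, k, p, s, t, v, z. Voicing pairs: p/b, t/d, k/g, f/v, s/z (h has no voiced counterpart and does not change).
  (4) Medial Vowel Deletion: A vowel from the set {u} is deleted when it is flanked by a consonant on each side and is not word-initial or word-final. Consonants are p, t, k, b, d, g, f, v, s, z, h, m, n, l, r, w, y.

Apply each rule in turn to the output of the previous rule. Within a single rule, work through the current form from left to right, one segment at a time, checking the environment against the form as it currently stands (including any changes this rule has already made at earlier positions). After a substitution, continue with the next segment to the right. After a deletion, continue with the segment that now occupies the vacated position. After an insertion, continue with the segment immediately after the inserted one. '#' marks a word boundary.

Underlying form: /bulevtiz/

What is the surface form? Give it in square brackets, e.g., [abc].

(1) t-Assibilation: [bulevtiz] → [bulevsiz]
(2) Word-Final Devoicing: [bulevsiz] → [bulevsis]
(3) Progressive Voicing Assimilation: [bulevsis] → [bulevzis]
(4) Medial Vowel Deletion: [bulevzis] → [blevzis]

[blevzis]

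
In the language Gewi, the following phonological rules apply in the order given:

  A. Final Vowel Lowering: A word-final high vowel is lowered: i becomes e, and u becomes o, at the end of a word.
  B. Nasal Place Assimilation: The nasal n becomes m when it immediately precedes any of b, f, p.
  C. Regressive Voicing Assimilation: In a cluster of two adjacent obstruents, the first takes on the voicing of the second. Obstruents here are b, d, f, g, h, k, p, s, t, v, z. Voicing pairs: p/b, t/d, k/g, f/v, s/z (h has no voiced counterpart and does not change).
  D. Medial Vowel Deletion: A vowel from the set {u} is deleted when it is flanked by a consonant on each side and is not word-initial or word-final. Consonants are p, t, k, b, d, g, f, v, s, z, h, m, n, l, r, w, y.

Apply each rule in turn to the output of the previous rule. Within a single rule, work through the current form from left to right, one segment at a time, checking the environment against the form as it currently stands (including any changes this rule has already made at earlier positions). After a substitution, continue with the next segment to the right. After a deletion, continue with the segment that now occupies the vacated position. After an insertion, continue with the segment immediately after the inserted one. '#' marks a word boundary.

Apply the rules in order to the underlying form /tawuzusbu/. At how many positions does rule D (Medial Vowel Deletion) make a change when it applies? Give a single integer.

A Final Vowel Lowering: [tawuzusbu] → [tawuzusbo]
B Nasal Place Assimilation: no change — [tawuzusbo]
C Regressive Voicing Assimilation: [tawuzusbo] → [tawuzuzbo]
D Medial Vowel Deletion: [tawuzuzbo] → [tawzzbo]
Rule D changed 2 position(s).

2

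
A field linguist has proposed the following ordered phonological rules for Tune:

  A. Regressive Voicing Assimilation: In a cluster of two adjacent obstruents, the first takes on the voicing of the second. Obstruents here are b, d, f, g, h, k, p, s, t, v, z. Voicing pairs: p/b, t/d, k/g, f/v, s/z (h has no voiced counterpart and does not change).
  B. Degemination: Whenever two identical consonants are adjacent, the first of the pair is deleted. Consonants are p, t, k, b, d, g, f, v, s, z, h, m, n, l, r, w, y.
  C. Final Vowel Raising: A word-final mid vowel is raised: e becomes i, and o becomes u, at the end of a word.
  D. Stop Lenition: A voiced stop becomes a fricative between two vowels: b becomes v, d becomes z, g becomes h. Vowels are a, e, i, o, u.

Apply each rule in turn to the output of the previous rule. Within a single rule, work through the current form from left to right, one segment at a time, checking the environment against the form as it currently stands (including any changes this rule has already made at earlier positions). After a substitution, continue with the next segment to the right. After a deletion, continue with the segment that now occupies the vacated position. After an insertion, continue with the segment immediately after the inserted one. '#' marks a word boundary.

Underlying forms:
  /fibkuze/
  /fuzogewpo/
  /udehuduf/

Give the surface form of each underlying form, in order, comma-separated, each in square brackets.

[fipkuzi], [fuzohewpu], [uzehuzuf]

/fibkuze/:
  A Regressive Voicing Assimilation: [fibkuze] → [fipkuze]
  B Degemination: no change — [fipkuze]
  C Final Vowel Raising: [fipkuze] → [fipkuzi]
  D Stop Lenition: no change — [fipkuzi]
/fuzogewpo/:
  A Regressive Voicing Assimilation: no change — [fuzogewpo]
  B Degemination: no change — [fuzogewpo]
  C Final Vowel Raising: [fuzogewpo] → [fuzogewpu]
  D Stop Lenition: [fuzogewpu] → [fuzohewpu]
/udehuduf/:
  A Regressive Voicing Assimilation: no change — [udehuduf]
  B Degemination: no change — [udehuduf]
  C Final Vowel Raising: no change — [udehuduf]
  D Stop Lenition: [udehuduf] → [uzehuzuf]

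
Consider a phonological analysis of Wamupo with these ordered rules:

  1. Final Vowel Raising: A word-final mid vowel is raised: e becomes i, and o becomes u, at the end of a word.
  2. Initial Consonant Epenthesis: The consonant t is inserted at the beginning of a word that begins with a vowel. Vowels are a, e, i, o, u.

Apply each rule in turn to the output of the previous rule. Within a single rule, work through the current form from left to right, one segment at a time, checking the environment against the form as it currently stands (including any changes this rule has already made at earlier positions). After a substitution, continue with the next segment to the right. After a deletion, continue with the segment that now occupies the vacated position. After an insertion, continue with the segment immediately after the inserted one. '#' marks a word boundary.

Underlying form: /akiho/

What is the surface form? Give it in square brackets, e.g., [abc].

1 Final Vowel Raising: [akiho] → [akihu]
2 Initial Consonant Epenthesis: [akihu] → [takihu]

[takihu]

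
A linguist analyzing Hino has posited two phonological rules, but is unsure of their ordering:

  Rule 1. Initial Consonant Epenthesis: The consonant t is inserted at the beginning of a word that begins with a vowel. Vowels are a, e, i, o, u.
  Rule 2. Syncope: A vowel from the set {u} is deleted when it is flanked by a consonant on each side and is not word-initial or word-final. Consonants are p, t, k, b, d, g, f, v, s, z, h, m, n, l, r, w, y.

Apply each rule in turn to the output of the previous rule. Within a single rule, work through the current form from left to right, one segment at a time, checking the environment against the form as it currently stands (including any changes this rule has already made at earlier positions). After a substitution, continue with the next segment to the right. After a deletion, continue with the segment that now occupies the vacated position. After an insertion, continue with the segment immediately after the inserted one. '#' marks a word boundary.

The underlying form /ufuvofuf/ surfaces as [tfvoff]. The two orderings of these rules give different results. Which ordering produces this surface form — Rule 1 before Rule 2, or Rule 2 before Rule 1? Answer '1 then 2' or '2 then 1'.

1 then 2

Order 1 then 2:
  1 Initial Consonant Epenthesis: [ufuvofuf] → [tufuvofuf]
  2 Syncope: [tufuvofuf] → [tfvoff]
  result: [tfvoff]
Order 2 then 1:
  2 Syncope: [ufuvofuf] → [ufvoff]
  1 Initial Consonant Epenthesis: [ufvoff] → [tufvoff]
  result: [tufvoff]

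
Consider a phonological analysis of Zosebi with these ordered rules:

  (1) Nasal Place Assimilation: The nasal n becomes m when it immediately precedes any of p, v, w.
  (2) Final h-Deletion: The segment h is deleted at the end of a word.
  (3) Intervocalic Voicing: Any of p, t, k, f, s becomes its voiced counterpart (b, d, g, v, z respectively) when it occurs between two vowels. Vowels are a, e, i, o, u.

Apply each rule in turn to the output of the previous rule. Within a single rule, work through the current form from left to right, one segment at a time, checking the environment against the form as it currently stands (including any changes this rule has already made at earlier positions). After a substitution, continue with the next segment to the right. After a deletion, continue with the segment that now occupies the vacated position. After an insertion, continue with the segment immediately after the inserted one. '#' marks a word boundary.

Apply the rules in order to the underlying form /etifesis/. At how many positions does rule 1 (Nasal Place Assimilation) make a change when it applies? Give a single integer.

0

(1) Nasal Place Assimilation: no change — [etifesis]
(2) Final h-Deletion: no change — [etifesis]
(3) Intervocalic Voicing: [etifesis] → [edivezis]
Rule 1 changed 0 position(s).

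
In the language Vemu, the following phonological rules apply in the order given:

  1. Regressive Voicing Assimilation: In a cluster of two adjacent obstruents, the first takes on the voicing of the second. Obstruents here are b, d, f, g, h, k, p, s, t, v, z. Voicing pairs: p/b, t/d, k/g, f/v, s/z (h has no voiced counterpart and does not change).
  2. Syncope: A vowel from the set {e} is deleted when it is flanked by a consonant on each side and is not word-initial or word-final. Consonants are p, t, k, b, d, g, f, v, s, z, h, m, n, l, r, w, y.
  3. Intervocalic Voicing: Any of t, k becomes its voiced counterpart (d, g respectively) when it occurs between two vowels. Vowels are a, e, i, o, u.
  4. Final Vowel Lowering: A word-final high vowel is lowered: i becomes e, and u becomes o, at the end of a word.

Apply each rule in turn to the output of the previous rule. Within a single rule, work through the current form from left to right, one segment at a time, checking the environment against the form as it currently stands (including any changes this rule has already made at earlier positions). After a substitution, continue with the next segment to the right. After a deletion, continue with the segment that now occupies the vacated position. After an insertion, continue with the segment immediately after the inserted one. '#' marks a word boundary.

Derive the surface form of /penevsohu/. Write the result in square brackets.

1 Regressive Voicing Assimilation: [penevsohu] → [penefsohu]
2 Syncope: [penefsohu] → [pnfsohu]
3 Intervocalic Voicing: no change — [pnfsohu]
4 Final Vowel Lowering: [pnfsohu] → [pnfsoho]

[pnfsoho]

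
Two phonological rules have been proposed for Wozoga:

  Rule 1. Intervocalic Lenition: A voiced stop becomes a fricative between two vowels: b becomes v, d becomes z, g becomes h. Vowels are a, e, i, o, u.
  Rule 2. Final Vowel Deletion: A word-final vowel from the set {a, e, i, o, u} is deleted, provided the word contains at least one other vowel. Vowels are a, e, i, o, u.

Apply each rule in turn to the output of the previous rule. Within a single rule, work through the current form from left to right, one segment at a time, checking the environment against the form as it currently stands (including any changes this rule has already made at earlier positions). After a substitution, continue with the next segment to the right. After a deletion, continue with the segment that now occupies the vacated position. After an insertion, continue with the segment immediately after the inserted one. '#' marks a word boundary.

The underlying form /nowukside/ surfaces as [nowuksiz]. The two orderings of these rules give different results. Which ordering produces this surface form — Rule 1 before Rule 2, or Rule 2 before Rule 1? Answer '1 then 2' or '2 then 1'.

Order 1 then 2:
  1 Intervocalic Lenition: [nowukside] → [nowuksize]
  2 Final Vowel Deletion: [nowuksize] → [nowuksiz]
  result: [nowuksiz]
Order 2 then 1:
  2 Final Vowel Deletion: [nowukside] → [nowuksid]
  1 Intervocalic Lenition: no change — [nowuksid]
  result: [nowuksid]

1 then 2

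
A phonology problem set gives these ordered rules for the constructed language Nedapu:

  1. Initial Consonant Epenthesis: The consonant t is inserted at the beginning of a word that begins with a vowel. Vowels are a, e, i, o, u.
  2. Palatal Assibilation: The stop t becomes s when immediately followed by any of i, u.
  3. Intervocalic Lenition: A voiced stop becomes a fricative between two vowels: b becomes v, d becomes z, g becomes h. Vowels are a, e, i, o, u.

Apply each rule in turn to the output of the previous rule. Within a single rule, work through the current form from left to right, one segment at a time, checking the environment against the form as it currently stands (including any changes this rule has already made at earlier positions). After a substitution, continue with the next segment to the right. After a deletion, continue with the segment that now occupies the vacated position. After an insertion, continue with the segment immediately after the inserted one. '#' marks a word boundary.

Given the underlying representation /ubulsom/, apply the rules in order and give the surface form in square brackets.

[suvulsom]

1 Initial Consonant Epenthesis: [ubulsom] → [tubulsom]
2 Palatal Assibilation: [tubulsom] → [subulsom]
3 Intervocalic Lenition: [subulsom] → [suvulsom]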